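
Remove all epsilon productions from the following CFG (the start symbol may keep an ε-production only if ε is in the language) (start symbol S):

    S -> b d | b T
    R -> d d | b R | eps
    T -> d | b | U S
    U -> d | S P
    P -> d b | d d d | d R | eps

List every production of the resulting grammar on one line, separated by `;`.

Nullable set = {P, R}.
ε ∉ L(G), so no ε-production is kept.
Add the nullable-subset variants: R → b R gives b R | b. U → S P gives S P | S. P → d R gives d R | d.

S -> b d | b T; R -> d d | b R | b; T -> d | b | U S; U -> d | S P | S; P -> d b | d d d | d R | d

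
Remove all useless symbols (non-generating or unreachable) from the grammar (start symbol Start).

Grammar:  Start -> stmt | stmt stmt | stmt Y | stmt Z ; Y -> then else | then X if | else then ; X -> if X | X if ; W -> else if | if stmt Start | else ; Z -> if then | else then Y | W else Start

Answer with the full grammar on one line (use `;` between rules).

Generating nonterminals: {Start, W, Y, Z}.
Reachable from Start after that: {Start, W, Y, Z}.
Removed useless symbols: {X} and every production mentioning them.

Start -> stmt | stmt stmt | stmt Y | stmt Z; Y -> then else | else then; W -> else if | if stmt Start | else; Z -> if then | else then Y | W else Start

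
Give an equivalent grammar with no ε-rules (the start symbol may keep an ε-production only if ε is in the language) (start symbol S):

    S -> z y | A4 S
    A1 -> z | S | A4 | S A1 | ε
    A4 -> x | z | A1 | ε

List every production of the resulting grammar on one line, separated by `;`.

The nullable symbols are {A1, A4}.
ε ∉ L(G), so no ε-production is kept.

S -> z y | A4 S; A1 -> z | S | A4 | S A1; A4 -> x | z | A1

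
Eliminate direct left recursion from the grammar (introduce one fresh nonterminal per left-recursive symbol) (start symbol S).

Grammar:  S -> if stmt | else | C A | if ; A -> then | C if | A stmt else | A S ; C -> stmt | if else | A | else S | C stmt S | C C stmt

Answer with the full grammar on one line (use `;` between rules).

Directly left-recursive nonterminals: A, C.
For A: α = {stmt else, S}, β = {then, C if}. Rewrite as A → β A' and A' → α A' | ε.
For C: α = {stmt S, C stmt}, β = {stmt, if else, A, else S}. Rewrite as C → β C' and C' → α C' | ε.

S -> if stmt | else | C A | if; A -> then A' | C if A'; C -> stmt C' | if else C' | A C' | else S C'; A' -> stmt else A' | S A' | ε; C' -> stmt S C' | C stmt C' | ε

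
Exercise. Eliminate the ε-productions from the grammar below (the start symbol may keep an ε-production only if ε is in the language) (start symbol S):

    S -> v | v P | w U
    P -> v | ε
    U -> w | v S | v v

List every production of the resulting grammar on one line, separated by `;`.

Nullable set = {P}.
ε ∉ L(G), so no ε-production is kept.

S -> v | v P | w U; P -> v; U -> w | v S | v v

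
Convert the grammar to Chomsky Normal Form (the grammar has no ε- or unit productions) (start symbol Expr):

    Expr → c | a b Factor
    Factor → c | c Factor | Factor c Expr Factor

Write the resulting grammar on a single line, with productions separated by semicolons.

Expr → c | X1 Y1; Factor → c | X3 Factor | Factor Y2; X1 → a; X2 → b; X3 → c; Y1 → X2 Factor; Y2 → X3 Y3; Y3 → Expr Factor

Introduce a nonterminal for each terminal appearing in a rule of length ≥ 2: X1 → a, X2 → b, X3 → c.
Binarize each right-hand side of length ≥ 3 by chaining fresh nonterminals (Y1, Y2, …): affected rules were Expr → X1 X2 Factor; Factor → Factor X3 Expr Factor.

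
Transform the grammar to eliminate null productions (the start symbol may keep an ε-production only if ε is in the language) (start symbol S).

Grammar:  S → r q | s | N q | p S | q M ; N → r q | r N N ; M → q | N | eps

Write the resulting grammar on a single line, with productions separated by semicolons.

Nullable nonterminals: {M}.
ε ∉ L(G), so no ε-production is kept.
Add the nullable-subset variants: S → q M gives q M | q.

S → r q | s | N q | p S | q M | q; N → r q | r N N; M → q | N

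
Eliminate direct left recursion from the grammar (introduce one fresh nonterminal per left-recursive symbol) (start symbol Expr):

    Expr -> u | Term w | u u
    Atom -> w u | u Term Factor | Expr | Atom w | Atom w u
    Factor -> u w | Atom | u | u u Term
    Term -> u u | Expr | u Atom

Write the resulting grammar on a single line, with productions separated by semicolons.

Expr -> u | Term w | u u; Atom -> w u Atom1 | u Term Factor Atom1 | Expr Atom1; Factor -> u w | Atom | u | u u Term; Term -> u u | Expr | u Atom; Atom1 -> w Atom1 | w u Atom1 | ε

Atom is directly left-recursive.
For Atom: α = {w, w u}, β = {w u, u Term Factor, Expr}. Rewrite as Atom → β Atom1 and Atom1 → α Atom1 | ε.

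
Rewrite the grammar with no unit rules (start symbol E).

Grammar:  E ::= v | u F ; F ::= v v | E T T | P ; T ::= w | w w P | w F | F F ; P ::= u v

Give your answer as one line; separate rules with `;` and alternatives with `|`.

E ::= v | u F; F ::= v v | E T T | u v; T ::= w | w w P | w F | F F; P ::= u v

Unit pairs: F ⇒* {P}.
Replace each nonterminal's rules with the union of the non-unit rules of every nonterminal it unit-derives.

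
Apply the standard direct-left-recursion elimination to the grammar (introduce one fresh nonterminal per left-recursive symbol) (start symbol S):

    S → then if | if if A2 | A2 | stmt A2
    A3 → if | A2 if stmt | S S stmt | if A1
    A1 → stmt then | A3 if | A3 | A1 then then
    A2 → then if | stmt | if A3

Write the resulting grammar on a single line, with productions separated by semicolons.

S → then if | if if A2 | A2 | stmt A2; A3 → if | A2 if stmt | S S stmt | if A1; A1 → stmt then A1' | A3 if A1' | A3 A1'; A2 → then if | stmt | if A3; A1' → then then A1' | ε

Directly left-recursive nonterminal: A1.
For A1: α = {then then}, β = {stmt then, A3 if, A3}. Rewrite as A1 → β A1' and A1' → α A1' | ε.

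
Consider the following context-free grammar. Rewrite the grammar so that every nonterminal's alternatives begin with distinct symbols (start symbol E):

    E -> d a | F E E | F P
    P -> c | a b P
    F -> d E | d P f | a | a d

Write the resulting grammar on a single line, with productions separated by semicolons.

E -> d a | F E'; P -> c | a b P; F -> d F' | a F''; E' -> E E | P; F' -> E | P f; F'' -> ε | d

E has alternatives sharing prefix 'F': factor to E → F E' with E' → E E | P.
F has alternatives sharing prefix 'd': factor to F → d F' with F' → E | P f.
F has alternatives sharing prefix 'a': factor to F → a F'' with F'' → ε | d.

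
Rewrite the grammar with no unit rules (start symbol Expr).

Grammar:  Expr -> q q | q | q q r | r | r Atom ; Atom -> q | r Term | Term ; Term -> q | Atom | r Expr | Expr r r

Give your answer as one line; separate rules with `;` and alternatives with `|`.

Expr -> q q | q | q q r | r | r Atom; Atom -> q | r Expr | Expr r r | r Term; Term -> q | r Expr | Expr r r | r Term

Unit pairs: Atom ⇒* {Term}; Term ⇒* {Atom}.
For each unit pair (A, B), copy every non-unit production of B to A, then drop all unit productions.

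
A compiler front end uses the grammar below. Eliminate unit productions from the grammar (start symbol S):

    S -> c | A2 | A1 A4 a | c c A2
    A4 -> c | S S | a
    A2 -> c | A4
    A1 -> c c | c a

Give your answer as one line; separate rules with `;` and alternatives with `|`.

S -> c | S S | a | A1 A4 a | c c A2; A4 -> c | S S | a; A2 -> c | S S | a; A1 -> c c | c a

Unit pairs: A2 ⇒* {A4}; S ⇒* {A2, A4}.
For every A with A ⇒* B via unit rules, add B's non-unit alternatives to A; then delete every rule of the form X → Y.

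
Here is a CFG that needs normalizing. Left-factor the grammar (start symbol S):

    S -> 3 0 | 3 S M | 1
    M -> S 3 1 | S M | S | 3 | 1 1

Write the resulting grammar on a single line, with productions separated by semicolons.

S has alternatives sharing prefix '3': factor to S → 3 S' with S' → 0 | S M.
M has alternatives sharing prefix 'S': factor to M → S M' with M' → 3 1 | M | ε.

S -> 1 | 3 S'; M -> 3 | 1 1 | S M'; S' -> 0 | S M; M' -> 3 1 | M | ε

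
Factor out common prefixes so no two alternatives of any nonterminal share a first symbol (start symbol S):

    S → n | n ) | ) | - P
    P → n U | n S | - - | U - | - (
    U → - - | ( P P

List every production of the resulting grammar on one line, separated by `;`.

S has alternatives sharing prefix 'n': factor to S → n S' with S' → ε | ).
P has alternatives sharing prefix 'n': factor to P → n P' with P' → U | S.
P has alternatives sharing prefix '-': factor to P → - P'' with P'' → - | (.

S → ) | - P | n S'; P → U - | n P' | - P''; U → - - | ( P P; S' → ε | ); P' → U | S; P'' → - | (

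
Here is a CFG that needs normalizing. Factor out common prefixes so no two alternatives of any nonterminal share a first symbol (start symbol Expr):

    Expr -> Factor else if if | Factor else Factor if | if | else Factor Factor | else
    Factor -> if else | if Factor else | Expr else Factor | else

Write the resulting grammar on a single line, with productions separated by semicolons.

Expr -> if | Factor else Expr1 | else Expr2; Factor -> Expr else Factor | else | if Factor1; Expr1 -> if if | Factor if; Expr2 -> Factor Factor | ε; Factor1 -> else | Factor else

Expr has alternatives sharing prefix 'Factor else': factor to Expr → Factor else Expr1 with Expr1 → if if | Factor if.
Expr has alternatives sharing prefix 'else': factor to Expr → else Expr2 with Expr2 → Factor Factor | ε.
Factor has alternatives sharing prefix 'if': factor to Factor → if Factor1 with Factor1 → else | Factor else.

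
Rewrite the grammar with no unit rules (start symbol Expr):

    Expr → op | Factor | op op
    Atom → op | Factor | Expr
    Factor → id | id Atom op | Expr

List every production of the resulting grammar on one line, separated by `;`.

Expr → id | id Atom op | op | op op; Atom → op | id | id Atom op | op op; Factor → id | id Atom op | op | op op

Unit pairs: Atom ⇒* {Expr, Factor}; Expr ⇒* {Factor}; Factor ⇒* {Expr}.
Replace each nonterminal's rules with the union of the non-unit rules of every nonterminal it unit-derives.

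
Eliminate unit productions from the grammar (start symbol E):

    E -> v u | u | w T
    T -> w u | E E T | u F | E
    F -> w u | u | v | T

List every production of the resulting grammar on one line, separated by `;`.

Unit pairs: F ⇒* {E, T}; T ⇒* {E}.
For each unit pair (A, B), copy every non-unit production of B to A, then drop all unit productions.

E -> v u | u | w T; T -> v u | u | w T | w u | E E T | u F; F -> v u | u | w T | w u | v | E E T | u F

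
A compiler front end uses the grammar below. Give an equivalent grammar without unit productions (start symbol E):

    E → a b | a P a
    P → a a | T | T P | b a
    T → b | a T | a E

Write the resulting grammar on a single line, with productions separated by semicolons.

E → a b | a P a; P → a a | T P | b a | b | a T | a E; T → b | a T | a E

Unit pairs: P ⇒* {T}.
Replace each nonterminal's rules with the union of the non-unit rules of every nonterminal it unit-derives.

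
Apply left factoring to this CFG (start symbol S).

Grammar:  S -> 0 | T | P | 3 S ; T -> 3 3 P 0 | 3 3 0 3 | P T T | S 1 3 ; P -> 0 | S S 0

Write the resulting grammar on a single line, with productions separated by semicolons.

S -> 0 | T | P | 3 S; T -> P T T | S 1 3 | 3 3 T'; P -> 0 | S S 0; T' -> P 0 | 0 3

T has alternatives sharing prefix '3 3': factor to T → 3 3 T' with T' → P 0 | 0 3.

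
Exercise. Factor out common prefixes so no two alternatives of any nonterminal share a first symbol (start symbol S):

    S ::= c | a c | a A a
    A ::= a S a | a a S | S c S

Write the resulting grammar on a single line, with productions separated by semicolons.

S has alternatives sharing prefix 'a': factor to S → a S' with S' → c | A a.
A has alternatives sharing prefix 'a': factor to A → a A' with A' → S a | a S.

S ::= c | a S'; A ::= S c S | a A'; S' ::= c | A a; A' ::= S a | a S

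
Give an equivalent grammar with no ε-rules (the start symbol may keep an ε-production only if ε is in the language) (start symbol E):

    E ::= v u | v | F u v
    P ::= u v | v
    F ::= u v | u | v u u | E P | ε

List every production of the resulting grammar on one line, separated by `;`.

E ::= v u | v | F u v | u v; P ::= u v | v; F ::= u v | u | v u u | E P

The nullable symbols are {F}.
ε ∉ L(G), so no ε-production is kept.
For each production, add variants omitting each subset of nullable occurrences: E → F u v gives F u v | u v.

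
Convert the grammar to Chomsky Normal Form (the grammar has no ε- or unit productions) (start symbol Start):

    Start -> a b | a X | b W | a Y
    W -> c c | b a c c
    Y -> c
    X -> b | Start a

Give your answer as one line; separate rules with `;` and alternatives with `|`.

Introduce a nonterminal for each terminal appearing in a rule of length ≥ 2: X1 → a, X2 → b, X3 → c.
Binarize each right-hand side of length ≥ 3 by chaining fresh nonterminals (Y1, Y2, …): affected rules were W → X2 X1 X3 X3.

Start -> X1 X2 | X1 X | X2 W | X1 Y; W -> X3 X3 | X2 Y1; Y -> c; X -> b | Start X1; X1 -> a; X2 -> b; X3 -> c; Y1 -> X1 Y2; Y2 -> X3 X3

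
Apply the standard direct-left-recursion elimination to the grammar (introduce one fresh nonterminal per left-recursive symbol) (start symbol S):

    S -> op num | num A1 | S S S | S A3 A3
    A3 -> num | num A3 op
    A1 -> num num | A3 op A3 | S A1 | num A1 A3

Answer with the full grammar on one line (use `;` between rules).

S -> op num S' | num A1 S'; A3 -> num | num A3 op; A1 -> num num | A3 op A3 | S A1 | num A1 A3; S' -> S S S' | A3 A3 S' | ε

Directly left-recursive nonterminal: S.
For S: α = {S S, A3 A3}, β = {op num, num A1}. Rewrite as S → β S' and S' → α S' | ε.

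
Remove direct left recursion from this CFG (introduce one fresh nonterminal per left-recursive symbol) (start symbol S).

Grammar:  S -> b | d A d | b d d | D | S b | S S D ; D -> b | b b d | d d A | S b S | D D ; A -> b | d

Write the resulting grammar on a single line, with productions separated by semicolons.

Directly left-recursive nonterminals: S, D.
For S: α = {b, S D}, β = {b, d A d, b d d, D}. Rewrite as S → β S' and S' → α S' | ε.
For D: α = {D}, β = {b, b b d, d d A, S b S}. Rewrite as D → β D' and D' → α D' | ε.

S -> b S' | d A d S' | b d d S' | D S'; D -> b D' | b b d D' | d d A D' | S b S D'; A -> b | d; S' -> b S' | S D S' | ε; D' -> D D' | ε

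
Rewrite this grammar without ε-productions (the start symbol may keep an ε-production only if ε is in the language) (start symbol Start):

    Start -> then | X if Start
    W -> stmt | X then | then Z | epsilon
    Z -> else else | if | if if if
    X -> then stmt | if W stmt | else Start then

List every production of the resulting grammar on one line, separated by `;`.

Nullable nonterminals: {W}.
ε ∉ L(G), so no ε-production is kept.
For each production, add variants omitting each subset of nullable occurrences: X → if W stmt gives if W stmt | if stmt.

Start -> then | X if Start; W -> stmt | X then | then Z; Z -> else else | if | if if if; X -> then stmt | if W stmt | if stmt | else Start then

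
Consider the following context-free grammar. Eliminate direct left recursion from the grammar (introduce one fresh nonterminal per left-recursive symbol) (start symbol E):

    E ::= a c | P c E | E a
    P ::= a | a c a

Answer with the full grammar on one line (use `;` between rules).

E is directly left-recursive.
For E: α = {a}, β = {a c, P c E}. Rewrite as E → β E' and E' → α E' | ε.

E ::= a c E' | P c E E'; P ::= a | a c a; E' ::= a E' | ε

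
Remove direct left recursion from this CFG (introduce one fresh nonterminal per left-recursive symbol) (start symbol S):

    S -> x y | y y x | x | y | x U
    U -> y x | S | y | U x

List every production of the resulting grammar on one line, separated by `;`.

U is directly left-recursive.
For U: α = {x}, β = {y x, S, y}. Rewrite as U → β U' and U' → α U' | ε.

S -> x y | y y x | x | y | x U; U -> y x U' | S U' | y U'; U' -> x U' | ε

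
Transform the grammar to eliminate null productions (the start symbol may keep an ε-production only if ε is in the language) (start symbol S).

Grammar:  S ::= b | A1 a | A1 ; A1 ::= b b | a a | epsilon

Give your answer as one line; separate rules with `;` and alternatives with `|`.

Nullable set = {A1, S}.
ε ∈ L(G) since S is nullable, so keep S → ε.
For each production, add variants omitting each subset of nullable occurrences: S → A1 a gives A1 a | a.

S ::= b | A1 a | a | A1 | ε; A1 ::= b b | a a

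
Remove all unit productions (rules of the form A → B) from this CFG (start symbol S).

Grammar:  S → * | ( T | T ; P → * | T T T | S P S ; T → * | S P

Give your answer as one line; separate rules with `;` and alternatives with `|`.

Unit pairs: S ⇒* {T}.
For every A with A ⇒* B via unit rules, add B's non-unit alternatives to A; then delete every rule of the form X → Y.

S → * | ( T | S P; P → * | T T T | S P S; T → * | S P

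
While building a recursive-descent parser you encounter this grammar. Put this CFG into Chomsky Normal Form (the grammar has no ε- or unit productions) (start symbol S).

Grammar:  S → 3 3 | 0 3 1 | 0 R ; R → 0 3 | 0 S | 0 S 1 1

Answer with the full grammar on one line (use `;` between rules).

Introduce a nonterminal for each terminal appearing in a rule of length ≥ 2: X1 → 3, X2 → 0, X3 → 1.
Binarize each right-hand side of length ≥ 3 by chaining fresh nonterminals (Y1, Y2, …): affected rules were S → X2 X1 X3; R → X2 S X3 X3.

S → X1 X1 | X2 Y1 | X2 R; R → X2 X1 | X2 S | X2 Y2; X1 → 3; X2 → 0; X3 → 1; Y1 → X1 X3; Y2 → S Y3; Y3 → X3 X3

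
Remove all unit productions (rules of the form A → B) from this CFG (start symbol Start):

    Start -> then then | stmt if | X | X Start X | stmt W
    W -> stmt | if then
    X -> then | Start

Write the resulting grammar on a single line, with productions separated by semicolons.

Unit pairs: Start ⇒* {X}; X ⇒* {Start}.
Replace each nonterminal's rules with the union of the non-unit rules of every nonterminal it unit-derives.

Start -> then then | stmt if | X Start X | stmt W | then; W -> stmt | if then; X -> then then | stmt if | X Start X | stmt W | then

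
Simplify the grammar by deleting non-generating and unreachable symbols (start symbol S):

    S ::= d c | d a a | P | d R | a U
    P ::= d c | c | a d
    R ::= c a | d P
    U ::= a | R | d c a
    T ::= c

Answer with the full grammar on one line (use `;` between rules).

S ::= d c | d a a | P | d R | a U; P ::= d c | c | a d; R ::= c a | d P; U ::= a | R | d c a

Generating nonterminals: {P, R, S, T, U}.
Reachable from S after that: {P, R, S, U}.
Removed useless symbols: {T} and every production mentioning them.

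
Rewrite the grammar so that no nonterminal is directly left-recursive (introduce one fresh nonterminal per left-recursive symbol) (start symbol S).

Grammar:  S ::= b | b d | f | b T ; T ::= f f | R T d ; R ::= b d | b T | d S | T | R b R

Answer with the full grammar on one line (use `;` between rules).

S ::= b | b d | f | b T; T ::= f f | R T d; R ::= b d R' | b T R' | d S R' | T R'; R' ::= b R R' | ε

R is directly left-recursive.
For R: α = {b R}, β = {b d, b T, d S, T}. Rewrite as R → β R' and R' → α R' | ε.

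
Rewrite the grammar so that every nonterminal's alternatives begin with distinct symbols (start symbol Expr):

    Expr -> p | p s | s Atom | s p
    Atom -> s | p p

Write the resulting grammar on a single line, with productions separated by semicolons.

Expr -> p Expr1 | s Expr2; Atom -> s | p p; Expr1 -> epsilon | s; Expr2 -> Atom | p

Expr has alternatives sharing prefix 'p': factor to Expr → p Expr1 with Expr1 → ε | s.
Expr has alternatives sharing prefix 's': factor to Expr → s Expr2 with Expr2 → Atom | p.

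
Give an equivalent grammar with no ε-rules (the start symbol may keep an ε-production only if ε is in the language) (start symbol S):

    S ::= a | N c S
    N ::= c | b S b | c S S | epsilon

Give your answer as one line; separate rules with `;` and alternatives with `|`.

Nullable nonterminals: {N}.
ε ∉ L(G), so no ε-production is kept.
Expand every rule over subsets of its nullable positions: S → N c S gives N c S | c S.

S ::= a | N c S | c S; N ::= c | b S b | c S S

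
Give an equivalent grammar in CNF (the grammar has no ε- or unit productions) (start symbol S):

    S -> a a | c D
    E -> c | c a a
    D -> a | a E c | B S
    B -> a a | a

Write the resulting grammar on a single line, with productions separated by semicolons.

S -> X1 X1 | X2 D; E -> c | X2 Y1; D -> a | X1 Y2 | B S; B -> X1 X1 | a; X1 -> a; X2 -> c; Y1 -> X1 X1; Y2 -> E X2

Introduce a nonterminal for each terminal appearing in a rule of length ≥ 2: X1 → a, X2 → c.
Binarize each right-hand side of length ≥ 3 by chaining fresh nonterminals (Y1, Y2, …): affected rules were E → X2 X1 X1; D → X1 E X2.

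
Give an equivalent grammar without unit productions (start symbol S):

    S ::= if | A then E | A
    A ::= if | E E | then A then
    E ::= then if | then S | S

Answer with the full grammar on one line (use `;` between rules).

Unit pairs: E ⇒* {A, S}; S ⇒* {A}.
For each unit pair (A, B), copy every non-unit production of B to A, then drop all unit productions.

S ::= if | A then E | E E | then A then; A ::= if | E E | then A then; E ::= then if | then S | if | A then E | E E | then A then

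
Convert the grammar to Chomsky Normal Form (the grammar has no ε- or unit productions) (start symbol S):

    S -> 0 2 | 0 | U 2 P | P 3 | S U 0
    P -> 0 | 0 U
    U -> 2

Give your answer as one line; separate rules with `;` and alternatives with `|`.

S -> X1 X2 | 0 | U Y1 | P X3 | S Y2; P -> 0 | X1 U; U -> 2; X1 -> 0; X2 -> 2; X3 -> 3; Y1 -> X2 P; Y2 -> U X1

Introduce a nonterminal for each terminal appearing in a rule of length ≥ 2: X1 → 0, X2 → 2, X3 → 3.
Binarize each right-hand side of length ≥ 3 by chaining fresh nonterminals (Y1, Y2, …): affected rules were S → U X2 P; S → S U X1.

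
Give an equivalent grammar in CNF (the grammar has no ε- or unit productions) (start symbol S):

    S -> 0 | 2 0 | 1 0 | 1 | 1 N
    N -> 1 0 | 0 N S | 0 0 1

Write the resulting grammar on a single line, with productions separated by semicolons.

Introduce a nonterminal for each terminal appearing in a rule of length ≥ 2: X1 → 2, X2 → 0, X3 → 1.
Binarize each right-hand side of length ≥ 3 by chaining fresh nonterminals (Y1, Y2, …): affected rules were N → X2 N S; N → X2 X2 X3.

S -> 0 | X1 X2 | X3 X2 | 1 | X3 N; N -> X3 X2 | X2 Y1 | X2 Y2; X1 -> 2; X2 -> 0; X3 -> 1; Y1 -> N S; Y2 -> X2 X3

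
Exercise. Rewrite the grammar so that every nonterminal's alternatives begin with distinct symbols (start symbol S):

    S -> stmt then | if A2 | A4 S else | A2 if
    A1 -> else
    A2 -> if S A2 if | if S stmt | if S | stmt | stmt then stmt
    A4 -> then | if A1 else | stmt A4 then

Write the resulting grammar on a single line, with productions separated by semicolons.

S -> stmt then | if A2 | A4 S else | A2 if; A1 -> else; A2 -> if S A2' | stmt A2''; A4 -> then | if A1 else | stmt A4 then; A2' -> A2 if | stmt | ε; A2'' -> ε | then stmt

A2 has alternatives sharing prefix 'if S': factor to A2 → if S A2' with A2' → A2 if | stmt | ε.
A2 has alternatives sharing prefix 'stmt': factor to A2 → stmt A2'' with A2'' → ε | then stmt.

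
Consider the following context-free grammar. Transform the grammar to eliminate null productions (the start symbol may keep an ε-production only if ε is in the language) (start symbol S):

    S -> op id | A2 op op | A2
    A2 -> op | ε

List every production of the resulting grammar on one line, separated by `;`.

Nullable nonterminals: {A2, S}.
ε ∈ L(G) since S is nullable, so keep S → ε.
For each production, add variants omitting each subset of nullable occurrences: S → A2 op op gives A2 op op | op op.

S -> op id | A2 op op | op op | A2 | ε; A2 -> op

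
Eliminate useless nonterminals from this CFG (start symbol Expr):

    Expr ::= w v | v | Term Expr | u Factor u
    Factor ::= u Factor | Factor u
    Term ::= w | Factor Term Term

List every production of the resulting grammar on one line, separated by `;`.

Expr ::= w v | v | Term Expr; Term ::= w

Generating nonterminals: {Expr, Term}.
Reachable from Expr after that: {Expr, Term}.
Removed useless symbols: {Factor} and every production mentioning them.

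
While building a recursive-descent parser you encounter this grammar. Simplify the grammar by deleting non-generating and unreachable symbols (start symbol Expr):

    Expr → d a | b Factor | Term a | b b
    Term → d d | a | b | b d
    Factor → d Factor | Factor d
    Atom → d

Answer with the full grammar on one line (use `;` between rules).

Expr → d a | Term a | b b; Term → d d | a | b | b d

Generating nonterminals: {Atom, Expr, Term}.
Reachable from Expr after that: {Expr, Term}.
Removed useless symbols: {Atom, Factor} and every production mentioning them.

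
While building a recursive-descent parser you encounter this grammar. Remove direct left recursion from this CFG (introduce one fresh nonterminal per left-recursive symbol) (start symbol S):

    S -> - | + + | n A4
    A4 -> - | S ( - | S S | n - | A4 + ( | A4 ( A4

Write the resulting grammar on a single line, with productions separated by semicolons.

A4 is directly left-recursive.
For A4: α = {+ (, ( A4}, β = {-, S ( -, S S, n -}. Rewrite as A4 → β A4' and A4' → α A4' | ε.

S -> - | + + | n A4; A4 -> - A4' | S ( - A4' | S S A4' | n - A4'; A4' -> + ( A4' | ( A4 A4' | epsilon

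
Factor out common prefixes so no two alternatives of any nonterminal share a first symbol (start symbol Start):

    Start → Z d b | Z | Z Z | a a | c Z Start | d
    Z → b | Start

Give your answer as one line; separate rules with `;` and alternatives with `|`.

Start has alternatives sharing prefix 'Z': factor to Start → Z Start1 with Start1 → d b | ε | Z.

Start → a a | c Z Start | d | Z Start1; Z → b | Start; Start1 → d b | ε | Z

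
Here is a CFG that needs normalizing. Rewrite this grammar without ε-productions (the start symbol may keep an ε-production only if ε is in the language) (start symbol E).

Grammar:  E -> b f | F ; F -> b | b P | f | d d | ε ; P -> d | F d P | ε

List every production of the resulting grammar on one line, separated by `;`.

Nullable nonterminals: {E, F, P}.
ε ∈ L(G) since E is nullable, so keep E → ε.
Expand every rule over subsets of its nullable positions: P → F d P gives F d P | F d | d P.

E -> b f | F | ε; F -> b | b P | f | d d; P -> d | F d P | F d | d P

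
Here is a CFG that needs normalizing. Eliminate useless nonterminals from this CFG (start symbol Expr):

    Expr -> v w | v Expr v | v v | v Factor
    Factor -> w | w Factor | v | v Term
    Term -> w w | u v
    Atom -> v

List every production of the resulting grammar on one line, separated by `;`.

Expr -> v w | v Expr v | v v | v Factor; Factor -> w | w Factor | v | v Term; Term -> w w | u v

Generating nonterminals: {Atom, Expr, Factor, Term}.
Reachable from Expr after that: {Expr, Factor, Term}.
Removed useless symbols: {Atom} and every production mentioning them.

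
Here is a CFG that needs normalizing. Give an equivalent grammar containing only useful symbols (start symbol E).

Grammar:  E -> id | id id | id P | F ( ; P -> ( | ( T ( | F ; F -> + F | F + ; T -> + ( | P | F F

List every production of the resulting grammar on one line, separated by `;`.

Generating nonterminals: {E, P, T}.
Reachable from E after that: {E, P, T}.
Removed useless symbols: {F} and every production mentioning them.

E -> id | id id | id P; P -> ( | ( T (; T -> + ( | P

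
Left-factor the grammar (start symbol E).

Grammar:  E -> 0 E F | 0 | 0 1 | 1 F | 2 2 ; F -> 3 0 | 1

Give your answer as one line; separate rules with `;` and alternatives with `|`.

E -> 1 F | 2 2 | 0 E'; F -> 3 0 | 1; E' -> E F | epsilon | 1

E has alternatives sharing prefix '0': factor to E → 0 E' with E' → E F | ε | 1.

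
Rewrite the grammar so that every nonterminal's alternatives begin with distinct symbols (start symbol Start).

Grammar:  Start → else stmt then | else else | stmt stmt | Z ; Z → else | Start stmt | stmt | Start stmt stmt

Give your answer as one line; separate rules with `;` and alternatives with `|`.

Start has alternatives sharing prefix 'else': factor to Start → else Start1 with Start1 → stmt then | else.
Z has alternatives sharing prefix 'Start stmt': factor to Z → Start stmt Z1 with Z1 → ε | stmt.

Start → stmt stmt | Z | else Start1; Z → else | stmt | Start stmt Z1; Start1 → stmt then | else; Z1 → ε | stmt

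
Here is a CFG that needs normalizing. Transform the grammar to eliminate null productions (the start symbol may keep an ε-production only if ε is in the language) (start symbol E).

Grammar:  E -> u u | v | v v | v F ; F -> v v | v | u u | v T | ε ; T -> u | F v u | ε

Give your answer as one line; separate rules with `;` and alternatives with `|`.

Nullable nonterminals: {F, T}.
ε ∉ L(G), so no ε-production is kept.
Add the nullable-subset variants: T → F v u gives F v u | v u.

E -> u u | v | v v | v F; F -> v v | v | u u | v T; T -> u | F v u | v u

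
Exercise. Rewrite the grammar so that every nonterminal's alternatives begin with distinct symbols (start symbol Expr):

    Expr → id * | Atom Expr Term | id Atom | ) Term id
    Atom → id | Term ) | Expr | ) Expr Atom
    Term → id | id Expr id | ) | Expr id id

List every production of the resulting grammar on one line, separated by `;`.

Expr has alternatives sharing prefix 'id': factor to Expr → id Expr1 with Expr1 → * | Atom.
Term has alternatives sharing prefix 'id': factor to Term → id Term1 with Term1 → ε | Expr id.

Expr → Atom Expr Term | ) Term id | id Expr1; Atom → id | Term ) | Expr | ) Expr Atom; Term → ) | Expr id id | id Term1; Expr1 → * | Atom; Term1 → ε | Expr id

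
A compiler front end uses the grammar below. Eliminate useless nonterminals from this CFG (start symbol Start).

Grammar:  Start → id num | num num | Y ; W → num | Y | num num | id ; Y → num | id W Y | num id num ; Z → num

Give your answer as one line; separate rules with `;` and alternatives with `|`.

Generating nonterminals: {Start, W, Y, Z}.
Reachable from Start after that: {Start, W, Y}.
Removed useless symbols: {Z} and every production mentioning them.

Start → id num | num num | Y; W → num | Y | num num | id; Y → num | id W Y | num id num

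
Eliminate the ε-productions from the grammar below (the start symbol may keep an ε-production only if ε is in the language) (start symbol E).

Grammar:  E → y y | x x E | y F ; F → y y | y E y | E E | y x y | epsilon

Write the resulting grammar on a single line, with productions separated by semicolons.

E → y y | x x E | y F | y; F → y y | y E y | E E | y x y

The nullable symbols are {F}.
ε ∉ L(G), so no ε-production is kept.
Add the nullable-subset variants: E → y F gives y F | y.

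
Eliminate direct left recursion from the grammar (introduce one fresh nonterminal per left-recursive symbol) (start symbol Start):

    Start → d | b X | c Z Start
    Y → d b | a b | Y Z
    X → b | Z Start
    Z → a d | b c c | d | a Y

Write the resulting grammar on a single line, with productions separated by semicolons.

Left recursion appears on Y.
For Y: α = {Z}, β = {d b, a b}. Rewrite as Y → β Y1 and Y1 → α Y1 | ε.

Start → d | b X | c Z Start; Y → d b Y1 | a b Y1; X → b | Z Start; Z → a d | b c c | d | a Y; Y1 → Z Y1 | eps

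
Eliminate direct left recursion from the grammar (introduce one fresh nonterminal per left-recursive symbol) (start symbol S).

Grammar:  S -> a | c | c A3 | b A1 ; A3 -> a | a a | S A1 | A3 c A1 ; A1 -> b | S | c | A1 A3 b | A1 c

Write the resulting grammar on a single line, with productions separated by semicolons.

A3, A1 are directly left-recursive.
For A3: α = {c A1}, β = {a, a a, S A1}. Rewrite as A3 → β A3' and A3' → α A3' | ε.
For A1: α = {A3 b, c}, β = {b, S, c}. Rewrite as A1 → β A1' and A1' → α A1' | ε.

S -> a | c | c A3 | b A1; A3 -> a A3' | a a A3' | S A1 A3'; A1 -> b A1' | S A1' | c A1'; A3' -> c A1 A3' | ε; A1' -> A3 b A1' | c A1' | ε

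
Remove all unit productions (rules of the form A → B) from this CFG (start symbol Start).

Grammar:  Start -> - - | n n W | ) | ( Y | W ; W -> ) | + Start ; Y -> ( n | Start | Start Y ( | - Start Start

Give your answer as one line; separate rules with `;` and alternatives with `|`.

Start -> - - | n n W | ) | ( Y | + Start; W -> ) | + Start; Y -> - - | n n W | ) | ( Y | + Start | ( n | Start Y ( | - Start Start

Unit pairs: Start ⇒* {W}; Y ⇒* {Start, W}.
For every A with A ⇒* B via unit rules, add B's non-unit alternatives to A; then delete every rule of the form X → Y.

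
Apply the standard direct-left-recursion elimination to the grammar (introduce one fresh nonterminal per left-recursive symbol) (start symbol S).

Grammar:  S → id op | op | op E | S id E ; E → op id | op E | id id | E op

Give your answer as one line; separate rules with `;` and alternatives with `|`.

S → id op S' | op S' | op E S'; E → op id E' | op E E' | id id E'; S' → id E S' | ε; E' → op E' | ε

Left recursion appears on S, E.
For S: α = {id E}, β = {id op, op, op E}. Rewrite as S → β S' and S' → α S' | ε.
For E: α = {op}, β = {op id, op E, id id}. Rewrite as E → β E' and E' → α E' | ε.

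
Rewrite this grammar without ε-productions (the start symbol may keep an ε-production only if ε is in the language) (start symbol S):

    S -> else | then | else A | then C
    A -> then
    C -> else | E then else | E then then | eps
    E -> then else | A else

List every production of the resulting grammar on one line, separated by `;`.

The nullable symbols are {C}.
ε ∉ L(G), so no ε-production is kept.

S -> else | then | else A | then C; A -> then; C -> else | E then else | E then then; E -> then else | A else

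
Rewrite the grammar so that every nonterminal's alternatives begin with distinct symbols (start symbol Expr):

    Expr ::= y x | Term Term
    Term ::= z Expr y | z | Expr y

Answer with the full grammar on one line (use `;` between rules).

Expr ::= y x | Term Term; Term ::= Expr y | z Term1; Term1 ::= Expr y | ε

Term has alternatives sharing prefix 'z': factor to Term → z Term1 with Term1 → Expr y | ε.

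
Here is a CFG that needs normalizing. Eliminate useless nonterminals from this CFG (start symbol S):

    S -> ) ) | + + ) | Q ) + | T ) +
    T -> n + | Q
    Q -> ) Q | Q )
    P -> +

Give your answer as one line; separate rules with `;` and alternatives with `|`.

Generating nonterminals: {P, S, T}.
Reachable from S after that: {S, T}.
Removed useless symbols: {P, Q} and every production mentioning them.

S -> ) ) | + + ) | T ) +; T -> n +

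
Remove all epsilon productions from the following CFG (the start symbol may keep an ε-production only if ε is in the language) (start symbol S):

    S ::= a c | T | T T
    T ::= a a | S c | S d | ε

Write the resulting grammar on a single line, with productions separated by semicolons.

S ::= a c | T | T T | ε; T ::= a a | S c | c | S d | d

Nullable nonterminals: {S, T}.
ε ∈ L(G) since S is nullable, so keep S → ε.
Expand every rule over subsets of its nullable positions: T → S c gives S c | c. T → S d gives S d | d.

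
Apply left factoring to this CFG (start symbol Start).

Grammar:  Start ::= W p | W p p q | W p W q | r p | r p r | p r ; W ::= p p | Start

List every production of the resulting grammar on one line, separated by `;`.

Start ::= p r | W p Start1 | r p Start2; W ::= p p | Start; Start1 ::= ε | p q | W q; Start2 ::= ε | r

Start has alternatives sharing prefix 'W p': factor to Start → W p Start1 with Start1 → ε | p q | W q.
Start has alternatives sharing prefix 'r p': factor to Start → r p Start2 with Start2 → ε | r.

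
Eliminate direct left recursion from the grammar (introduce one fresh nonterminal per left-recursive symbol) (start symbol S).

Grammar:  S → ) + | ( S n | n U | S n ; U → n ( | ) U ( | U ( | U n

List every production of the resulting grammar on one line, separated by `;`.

S → ) + S' | ( S n S' | n U S'; U → n ( U' | ) U ( U'; S' → n S' | ε; U' → ( U' | n U' | ε

S, U are directly left-recursive.
For S: α = {n}, β = {) +, ( S n, n U}. Rewrite as S → β S' and S' → α S' | ε.
For U: α = {(, n}, β = {n (, ) U (}. Rewrite as U → β U' and U' → α U' | ε.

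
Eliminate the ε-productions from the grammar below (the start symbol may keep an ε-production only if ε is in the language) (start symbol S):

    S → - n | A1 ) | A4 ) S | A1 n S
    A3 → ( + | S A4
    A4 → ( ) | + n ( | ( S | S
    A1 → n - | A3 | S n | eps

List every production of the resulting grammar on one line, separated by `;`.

S → - n | A1 ) | ) | A4 ) S | A1 n S | n S; A3 → ( + | S A4; A4 → ( ) | + n ( | ( S | S; A1 → n - | A3 | S n

Nullable nonterminals: {A1}.
ε ∉ L(G), so no ε-production is kept.
Add the nullable-subset variants: S → A1 ) gives A1 ) | ). S → A1 n S gives A1 n S | n S.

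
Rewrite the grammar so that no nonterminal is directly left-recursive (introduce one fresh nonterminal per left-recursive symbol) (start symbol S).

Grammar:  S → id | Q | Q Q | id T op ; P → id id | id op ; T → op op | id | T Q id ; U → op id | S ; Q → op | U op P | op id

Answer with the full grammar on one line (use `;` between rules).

S → id | Q | Q Q | id T op; P → id id | id op; T → op op T' | id T'; U → op id | S; Q → op | U op P | op id; T' → Q id T' | ε

Directly left-recursive nonterminal: T.
For T: α = {Q id}, β = {op op, id}. Rewrite as T → β T' and T' → α T' | ε.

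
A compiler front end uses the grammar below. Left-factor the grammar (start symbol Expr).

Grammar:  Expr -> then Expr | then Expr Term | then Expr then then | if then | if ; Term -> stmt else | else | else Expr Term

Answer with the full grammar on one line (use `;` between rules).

Expr -> then Expr Expr1 | if Expr2; Term -> stmt else | else Term1; Expr1 -> epsilon | Term | then then; Expr2 -> then | epsilon; Term1 -> epsilon | Expr Term

Expr has alternatives sharing prefix 'then Expr': factor to Expr → then Expr Expr1 with Expr1 → ε | Term | then then.
Expr has alternatives sharing prefix 'if': factor to Expr → if Expr2 with Expr2 → then | ε.
Term has alternatives sharing prefix 'else': factor to Term → else Term1 with Term1 → ε | Expr Term.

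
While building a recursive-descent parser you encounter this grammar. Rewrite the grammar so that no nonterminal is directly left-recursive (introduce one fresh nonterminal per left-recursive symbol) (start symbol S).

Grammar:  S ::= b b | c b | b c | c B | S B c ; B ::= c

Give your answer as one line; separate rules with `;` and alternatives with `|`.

Directly left-recursive nonterminal: S.
For S: α = {B c}, β = {b b, c b, b c, c B}. Rewrite as S → β S' and S' → α S' | ε.

S ::= b b S' | c b S' | b c S' | c B S'; B ::= c; S' ::= B c S' | ε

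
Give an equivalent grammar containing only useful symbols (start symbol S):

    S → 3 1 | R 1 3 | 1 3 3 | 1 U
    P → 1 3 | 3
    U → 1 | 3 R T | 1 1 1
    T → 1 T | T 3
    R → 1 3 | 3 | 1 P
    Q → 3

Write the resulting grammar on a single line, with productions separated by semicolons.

Generating nonterminals: {P, Q, R, S, U}.
Reachable from S after that: {P, R, S, U}.
Removed useless symbols: {Q, T} and every production mentioning them.

S → 3 1 | R 1 3 | 1 3 3 | 1 U; P → 1 3 | 3; U → 1 | 1 1 1; R → 1 3 | 3 | 1 P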